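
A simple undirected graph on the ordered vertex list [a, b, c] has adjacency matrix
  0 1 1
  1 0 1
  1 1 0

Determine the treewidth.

2

A width-2 tree decomposition is:
Bags: B1 = {a, b, c}
Tree: (single bag)
A single bag containing all 3 vertices is trivially a valid decomposition of width 2. Conversely, {a, b, c} is a clique of size 3, and the vertices of any clique must share a bag in every tree decomposition; so some bag has ≥ 3 vertices and tw(G) ≥ 2. Combining the bounds, tw(G) = 2.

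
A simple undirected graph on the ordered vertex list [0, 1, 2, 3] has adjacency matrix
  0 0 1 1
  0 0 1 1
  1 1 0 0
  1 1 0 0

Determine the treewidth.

A width-2 tree decomposition is:
Bags: B1 = {0, 1, 3}  B2 = {0, 1, 2}
Tree: B1–B2
The largest bag has 3 vertices, giving width 2; this decomposition certifies tw(G) ≤ 2. The edges 0–3–1–2–0 form a cycle, so G is not a tree and its treewidth is at least 2. Combining the bounds, tw(G) = 2.

2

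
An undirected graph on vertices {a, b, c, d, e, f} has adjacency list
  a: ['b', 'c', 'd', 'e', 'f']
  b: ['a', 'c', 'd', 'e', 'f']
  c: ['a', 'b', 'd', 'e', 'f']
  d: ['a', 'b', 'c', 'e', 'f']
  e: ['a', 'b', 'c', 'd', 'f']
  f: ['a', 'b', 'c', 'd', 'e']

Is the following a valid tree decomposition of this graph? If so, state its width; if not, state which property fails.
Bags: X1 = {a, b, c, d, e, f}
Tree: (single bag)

Yes; width 5.

Every vertex of G appears in some bag (union = {a, b, c, d, e, f}); every edge is covered by a bag; and for each vertex v the set of bags containing v is connected in the bag tree. The decomposition is therefore valid. The largest bag has 6 vertices, so the width is 5.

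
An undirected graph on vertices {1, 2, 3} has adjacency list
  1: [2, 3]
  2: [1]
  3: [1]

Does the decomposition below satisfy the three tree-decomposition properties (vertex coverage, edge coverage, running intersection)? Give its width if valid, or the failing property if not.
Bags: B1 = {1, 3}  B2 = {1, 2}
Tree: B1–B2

Yes; width 1.

Checking the three conditions: (i) the bags cover all of {1, 2, 3}; (ii) for each edge, some bag contains both endpoints; (iii) the bags containing any fixed vertex form a subtree. All hold, so the decomposition is valid with width 2 − 1 = 1.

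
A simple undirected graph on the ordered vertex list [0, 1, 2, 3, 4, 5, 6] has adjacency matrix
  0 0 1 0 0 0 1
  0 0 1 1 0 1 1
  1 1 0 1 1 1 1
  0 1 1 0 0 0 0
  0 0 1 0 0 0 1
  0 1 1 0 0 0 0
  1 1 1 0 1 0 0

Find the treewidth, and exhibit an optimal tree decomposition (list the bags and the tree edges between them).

The largest bag has 3 vertices, giving width 2; this decomposition certifies tw(G) ≤ 2. On the other hand G contains the 3-clique {0, 2, 6}. A clique must lie in a single bag of any decomposition, so no decomposition can have width below 2. The upper and lower bounds meet at 2, so that is the treewidth.

Treewidth 2.
Bags: B1 = {2, 4, 6}  B2 = {1, 2, 6}  B3 = {1, 2, 3}  B4 = {0, 2, 6}  B5 = {1, 2, 5}
Tree: B1–B2, B2–B3, B1–B4, B3–B5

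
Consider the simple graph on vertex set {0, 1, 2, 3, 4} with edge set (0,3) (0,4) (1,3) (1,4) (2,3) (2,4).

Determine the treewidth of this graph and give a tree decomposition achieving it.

Every bag has size at most 3, so the width is 3 − 1 = 2 and tw(G) ≤ 2. Since 1–3–2–4–1 is a cycle in G, G is not acyclic. Forests are exactly the graphs of treewidth ≤ 1, so tw(G) ≥ 2. Hence tw(G) = 2 exactly.

Treewidth 2.
Bags: B1 = {1, 3, 4}  B2 = {2, 3, 4}  B3 = {0, 3, 4}
Tree: B1–B2, B2–B3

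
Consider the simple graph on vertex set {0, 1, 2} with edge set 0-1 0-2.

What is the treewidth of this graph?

1

A width-1 tree decomposition is:
Bags: B1 = {0, 1}  B2 = {0, 2}
Tree: B1–B2
Every bag has size at most 2, so the width is 2 − 1 = 1 and tw(G) ≤ 1. Any graph with an edge has treewidth ≥ 1, and G has the edge 1–0. Hence tw(G) = 1 exactly.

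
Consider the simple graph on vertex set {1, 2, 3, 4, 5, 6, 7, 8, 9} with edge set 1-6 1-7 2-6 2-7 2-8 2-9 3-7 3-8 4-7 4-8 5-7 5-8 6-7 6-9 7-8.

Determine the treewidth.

2

A width-2 tree decomposition is:
Bags: B1 = {2, 7, 8}  B2 = {2, 6, 7}  B3 = {3, 7, 8}  B4 = {1, 6, 7}  B5 = {5, 7, 8}  B6 = {2, 6, 9}  B7 = {4, 7, 8}
Tree: B1–B2, B1–B3, B2–B4, B3–B5, B2–B6, B3–B7
The largest bag has 3 vertices, giving width 2; this decomposition certifies tw(G) ≤ 2. On the other hand G contains the 3-clique {2, 6, 9}. A clique must lie in a single bag of any decomposition, so no decomposition can have width below 2. Hence tw(G) = 2 exactly.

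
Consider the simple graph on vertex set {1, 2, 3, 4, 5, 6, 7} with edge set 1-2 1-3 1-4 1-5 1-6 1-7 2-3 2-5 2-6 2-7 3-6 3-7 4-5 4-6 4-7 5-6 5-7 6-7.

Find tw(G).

A width-4 tree decomposition is:
Bags: B1 = {1, 2, 5, 6, 7}  B2 = {1, 2, 3, 6, 7}  B3 = {1, 4, 5, 6, 7}
Tree: B1–B2, B1–B3
Each bag holds 5 vertices, so the decomposition has width 4, which upper-bounds the treewidth. On the other hand G contains the 5-clique {1, 2, 3, 6, 7}. A clique must lie in a single bag of any decomposition, so no decomposition can have width below 4. Combining the bounds, tw(G) = 4.

4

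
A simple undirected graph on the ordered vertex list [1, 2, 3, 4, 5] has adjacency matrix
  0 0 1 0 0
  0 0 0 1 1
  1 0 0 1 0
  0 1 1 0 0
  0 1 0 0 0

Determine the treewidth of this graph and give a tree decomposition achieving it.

Treewidth 1.
Bags: B1 = {1, 3}  B2 = {3, 4}  B3 = {2, 4}  B4 = {2, 5}
Tree: B1–B2, B2–B3, B3–B4

Every bag has size at most 2, so the width is 2 − 1 = 1 and tw(G) ≤ 1. Since G has at least one edge (e.g. 1–3), it is not an edgeless graph, so tw(G) ≥ 1. Combining the bounds, tw(G) = 1.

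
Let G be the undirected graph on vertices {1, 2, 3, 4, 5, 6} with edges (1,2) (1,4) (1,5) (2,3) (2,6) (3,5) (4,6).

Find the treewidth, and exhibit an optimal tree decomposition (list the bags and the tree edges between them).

Treewidth 2.
One such decomposition:
Bags: B1 = {2, 3, 5}  B2 = {1, 2, 5}  B3 = {1, 2, 6}  B4 = {1, 4, 6}
Tree: B1–B2, B2–B3, B3–B4

The largest bag has 3 vertices, giving width 2; this decomposition certifies tw(G) ≤ 2. For the lower bound, G contains the cycle 3–5–1–2–3, so G is not a forest; only forests have treewidth ≤ 1, hence tw(G) ≥ 2. Therefore the treewidth is 2.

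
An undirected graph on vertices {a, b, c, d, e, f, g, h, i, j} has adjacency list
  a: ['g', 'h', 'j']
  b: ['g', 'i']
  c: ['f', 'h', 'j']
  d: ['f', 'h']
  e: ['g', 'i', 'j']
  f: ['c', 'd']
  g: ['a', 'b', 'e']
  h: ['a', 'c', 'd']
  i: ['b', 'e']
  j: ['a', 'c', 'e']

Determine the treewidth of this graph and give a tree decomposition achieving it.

Treewidth 2.
One such decomposition:
Bags: B1 = {b, e, i}  B2 = {b, e, g}  B3 = {e, g, j}  B4 = {a, g, j}  B5 = {a, c, j}  B6 = {a, c, h}  B7 = {c, f, h}  B8 = {d, f, h}
Tree: B1–B2, B2–B3, B3–B4, B4–B5, B5–B6, B6–B7, B7–B8

The largest bag has 3 vertices, giving width 2; this decomposition certifies tw(G) ≤ 2. Since i–b–g–e–i is a cycle in G, G is not acyclic. Forests are exactly the graphs of treewidth ≤ 1, so tw(G) ≥ 2. Combining the bounds, tw(G) = 2.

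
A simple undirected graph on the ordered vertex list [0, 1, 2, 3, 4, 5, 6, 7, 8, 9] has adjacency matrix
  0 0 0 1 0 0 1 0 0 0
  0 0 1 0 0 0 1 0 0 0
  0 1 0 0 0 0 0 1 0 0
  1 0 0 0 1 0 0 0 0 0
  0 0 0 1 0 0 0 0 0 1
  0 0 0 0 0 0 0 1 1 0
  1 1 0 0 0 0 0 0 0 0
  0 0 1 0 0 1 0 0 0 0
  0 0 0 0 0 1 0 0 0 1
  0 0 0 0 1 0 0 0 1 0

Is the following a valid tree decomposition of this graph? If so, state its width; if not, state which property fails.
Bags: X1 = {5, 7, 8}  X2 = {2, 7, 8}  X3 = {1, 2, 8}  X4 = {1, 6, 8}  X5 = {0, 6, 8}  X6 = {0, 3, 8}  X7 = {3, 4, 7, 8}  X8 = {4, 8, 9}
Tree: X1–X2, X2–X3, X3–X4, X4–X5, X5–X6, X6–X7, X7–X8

No — bags containing vertex 7 are not connected in the tree.

A tree decomposition must satisfy three properties: every vertex lies in some bag; for every edge, both endpoints lie together in some bag; and for every vertex, the bags containing it form a connected subtree. Here bags containing vertex 7 are not connected in the tree, so the decomposition is invalid.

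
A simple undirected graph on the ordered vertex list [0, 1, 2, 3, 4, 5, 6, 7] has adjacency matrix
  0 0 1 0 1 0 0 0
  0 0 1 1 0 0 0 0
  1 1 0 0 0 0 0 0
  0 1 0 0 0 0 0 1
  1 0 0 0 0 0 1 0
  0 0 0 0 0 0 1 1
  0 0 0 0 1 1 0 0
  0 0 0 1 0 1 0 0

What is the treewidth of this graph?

2

A width-2 tree decomposition is:
Bags: B1 = {5, 6, 7}  B2 = {3, 6, 7}  B3 = {1, 3, 6}  B4 = {1, 2, 6}  B5 = {0, 2, 6}  B6 = {0, 4, 6}
Tree: B1–B2, B2–B3, B3–B4, B4–B5, B5–B6
Every bag has size at most 3, so the width is 3 − 1 = 2 and tw(G) ≤ 2. The edges 6–5–7–3–1–2–0–4–6 form a cycle, so G is not a tree and its treewidth is at least 2. Hence tw(G) = 2 exactly.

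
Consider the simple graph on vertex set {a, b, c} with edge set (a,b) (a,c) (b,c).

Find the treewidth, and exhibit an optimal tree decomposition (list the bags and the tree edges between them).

With just one bag of size 3, the width is 3 − 1 = 2, so tw(G) ≤ 2. For the lower bound, the 3 vertices {a, b, c} are pairwise adjacent, and any tree decomposition puts a clique entirely inside one bag — forcing width ≥ 2. Hence tw(G) = 2 exactly.

Treewidth 2.
One such decomposition:
Bags: B1 = {a, b, c}
Tree: (single bag)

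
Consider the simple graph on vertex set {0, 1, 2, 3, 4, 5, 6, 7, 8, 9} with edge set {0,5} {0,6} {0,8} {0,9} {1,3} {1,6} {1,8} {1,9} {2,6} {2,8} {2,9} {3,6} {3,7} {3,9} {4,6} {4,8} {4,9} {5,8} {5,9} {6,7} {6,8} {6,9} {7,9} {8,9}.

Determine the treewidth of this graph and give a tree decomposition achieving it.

Treewidth 3.
One optimal decomposition is:
Bags: B1 = {2, 6, 8, 9}  B2 = {1, 6, 8, 9}  B3 = {0, 6, 8, 9}  B4 = {4, 6, 8, 9}  B5 = {0, 5, 8, 9}  B6 = {1, 3, 6, 9}  B7 = {3, 6, 7, 9}
Tree: B1–B2, B1–B3, B1–B4, B3–B5, B2–B6, B6–B7

Every bag has size at most 4, so the width is 4 − 1 = 3 and tw(G) ≤ 3. For the lower bound, the 4 vertices {0, 5, 8, 9} are pairwise adjacent, and any tree decomposition puts a clique entirely inside one bag — forcing width ≥ 3. The upper and lower bounds meet at 3, so that is the treewidth.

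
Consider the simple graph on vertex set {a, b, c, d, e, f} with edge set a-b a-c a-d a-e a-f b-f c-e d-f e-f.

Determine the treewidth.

A width-2 tree decomposition is:
Bags: B1 = {a, c, e}  B2 = {a, e, f}  B3 = {a, b, f}  B4 = {a, d, f}
Tree: B1–B2, B2–B3, B2–B4
Every bag has size at most 3, so the width is 3 − 1 = 2 and tw(G) ≤ 2. Conversely, {a, c, e} is a clique of size 3, and the vertices of any clique must share a bag in every tree decomposition; so some bag has ≥ 3 vertices and tw(G) ≥ 2. Therefore the treewidth is 2.

2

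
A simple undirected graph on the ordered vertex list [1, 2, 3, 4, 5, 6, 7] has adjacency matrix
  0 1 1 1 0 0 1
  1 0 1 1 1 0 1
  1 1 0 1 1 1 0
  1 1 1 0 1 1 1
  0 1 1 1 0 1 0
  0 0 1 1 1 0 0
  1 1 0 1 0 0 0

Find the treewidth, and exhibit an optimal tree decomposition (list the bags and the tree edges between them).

Treewidth 3.
One optimal decomposition is:
Bags: B1 = {1, 2, 3, 4}  B2 = {2, 3, 4, 5}  B3 = {1, 2, 4, 7}  B4 = {3, 4, 5, 6}
Tree: B1–B2, B1–B3, B2–B4

Each bag holds 4 vertices, so the decomposition has width 3, which upper-bounds the treewidth. On the other hand G contains the 4-clique {1, 2, 3, 4}. A clique must lie in a single bag of any decomposition, so no decomposition can have width below 3. Hence tw(G) = 3 exactly.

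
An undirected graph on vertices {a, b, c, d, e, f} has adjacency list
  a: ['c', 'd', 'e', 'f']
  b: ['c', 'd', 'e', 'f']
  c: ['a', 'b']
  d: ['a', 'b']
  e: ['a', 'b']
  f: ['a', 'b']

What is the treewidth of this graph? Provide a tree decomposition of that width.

Each bag holds 3 vertices, so the decomposition has width 2, which upper-bounds the treewidth. Since d–b–c–a–d is a cycle in G, G is not acyclic. Forests are exactly the graphs of treewidth ≤ 1, so tw(G) ≥ 2. Hence tw(G) = 2 exactly.

Treewidth 2.
One optimal decomposition is:
Bags: B1 = {a, b, d}  B2 = {a, b, c}  B3 = {a, b, e}  B4 = {a, b, f}
Tree: B1–B2, B2–B3, B3–B4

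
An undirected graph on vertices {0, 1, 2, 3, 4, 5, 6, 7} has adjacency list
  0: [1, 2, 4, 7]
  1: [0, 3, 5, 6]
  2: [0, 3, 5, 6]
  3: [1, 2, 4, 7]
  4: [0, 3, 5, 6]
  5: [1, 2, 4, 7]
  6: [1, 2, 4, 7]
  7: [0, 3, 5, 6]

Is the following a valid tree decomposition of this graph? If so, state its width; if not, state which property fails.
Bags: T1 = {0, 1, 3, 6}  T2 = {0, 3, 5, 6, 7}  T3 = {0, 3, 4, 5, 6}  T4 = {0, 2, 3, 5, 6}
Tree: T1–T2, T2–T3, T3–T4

A tree decomposition must satisfy three properties: every vertex lies in some bag; for every edge, both endpoints lie together in some bag; and for every vertex, the bags containing it form a connected subtree. Here edge (5,1) lies in no bag, so the decomposition is invalid.

No — edge (5,1) lies in no bag.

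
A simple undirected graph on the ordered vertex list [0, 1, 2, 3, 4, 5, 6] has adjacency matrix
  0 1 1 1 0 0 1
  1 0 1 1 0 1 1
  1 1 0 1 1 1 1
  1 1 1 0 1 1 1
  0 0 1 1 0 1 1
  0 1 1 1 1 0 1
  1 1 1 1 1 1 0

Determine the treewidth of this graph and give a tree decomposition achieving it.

The largest bag has 5 vertices, giving width 4; this decomposition certifies tw(G) ≤ 4. Conversely, {0, 1, 2, 3, 6} is a clique of size 5, and the vertices of any clique must share a bag in every tree decomposition; so some bag has ≥ 5 vertices and tw(G) ≥ 4. Therefore the treewidth is 4.

Treewidth 4.
One such decomposition:
Bags: B1 = {1, 2, 3, 5, 6}  B2 = {2, 3, 4, 5, 6}  B3 = {0, 1, 2, 3, 6}
Tree: B1–B2, B1–B3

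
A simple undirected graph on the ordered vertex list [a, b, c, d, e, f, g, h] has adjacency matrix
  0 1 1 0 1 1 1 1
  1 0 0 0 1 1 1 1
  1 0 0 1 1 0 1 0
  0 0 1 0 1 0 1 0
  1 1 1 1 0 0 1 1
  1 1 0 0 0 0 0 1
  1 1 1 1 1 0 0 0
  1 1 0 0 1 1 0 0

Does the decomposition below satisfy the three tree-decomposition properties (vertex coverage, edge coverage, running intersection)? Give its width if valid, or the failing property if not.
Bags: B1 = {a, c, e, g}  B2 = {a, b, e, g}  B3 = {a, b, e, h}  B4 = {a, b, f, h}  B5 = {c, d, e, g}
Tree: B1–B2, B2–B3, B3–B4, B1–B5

Every vertex of G appears in some bag (union = {a, b, c, d, e, f, g, h}); every edge is covered by a bag; and for each vertex v the set of bags containing v is connected in the bag tree. The decomposition is therefore valid. The largest bag has 4 vertices, so the width is 3.

Yes; width 3.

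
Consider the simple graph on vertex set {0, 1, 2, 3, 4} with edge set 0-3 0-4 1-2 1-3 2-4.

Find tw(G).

2

A width-2 tree decomposition is:
Bags: B1 = {0, 3, 4}  B2 = {1, 3, 4}  B3 = {1, 2, 4}
Tree: B1–B2, B2–B3
Each bag holds 3 vertices, so the decomposition has width 2, which upper-bounds the treewidth. The edges 4–0–3–1–2–4 form a cycle, so G is not a tree and its treewidth is at least 2. Combining the bounds, tw(G) = 2.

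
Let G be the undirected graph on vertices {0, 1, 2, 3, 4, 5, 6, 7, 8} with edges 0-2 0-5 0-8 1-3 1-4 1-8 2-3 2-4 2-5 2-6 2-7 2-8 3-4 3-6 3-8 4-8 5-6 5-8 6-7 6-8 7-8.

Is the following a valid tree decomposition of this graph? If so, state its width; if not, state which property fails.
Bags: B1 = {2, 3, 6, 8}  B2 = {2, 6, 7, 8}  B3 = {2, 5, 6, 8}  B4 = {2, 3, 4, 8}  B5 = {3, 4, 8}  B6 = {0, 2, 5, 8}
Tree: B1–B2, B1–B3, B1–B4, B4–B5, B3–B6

No — vertex 1 appears in no bag.

A tree decomposition must satisfy three properties: every vertex lies in some bag; for every edge, both endpoints lie together in some bag; and for every vertex, the bags containing it form a connected subtree. Here vertex 1 appears in no bag, so the decomposition is invalid.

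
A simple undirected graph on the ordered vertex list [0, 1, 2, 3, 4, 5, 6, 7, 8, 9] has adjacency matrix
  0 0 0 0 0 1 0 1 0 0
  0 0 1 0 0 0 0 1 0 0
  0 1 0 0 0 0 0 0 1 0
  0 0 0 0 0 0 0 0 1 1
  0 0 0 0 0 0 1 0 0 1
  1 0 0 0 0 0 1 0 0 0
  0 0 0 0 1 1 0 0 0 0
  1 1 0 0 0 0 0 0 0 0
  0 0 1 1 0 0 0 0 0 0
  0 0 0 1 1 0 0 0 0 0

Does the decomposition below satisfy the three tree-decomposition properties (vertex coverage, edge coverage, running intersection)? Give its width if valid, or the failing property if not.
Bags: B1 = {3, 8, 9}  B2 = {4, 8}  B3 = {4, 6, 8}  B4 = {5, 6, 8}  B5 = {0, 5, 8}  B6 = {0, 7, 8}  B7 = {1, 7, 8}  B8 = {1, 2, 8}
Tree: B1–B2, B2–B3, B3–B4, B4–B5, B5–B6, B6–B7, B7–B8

No — edge (9,4) lies in no bag.

A tree decomposition must satisfy three properties: every vertex lies in some bag; for every edge, both endpoints lie together in some bag; and for every vertex, the bags containing it form a connected subtree. Here edge (9,4) lies in no bag, so the decomposition is invalid.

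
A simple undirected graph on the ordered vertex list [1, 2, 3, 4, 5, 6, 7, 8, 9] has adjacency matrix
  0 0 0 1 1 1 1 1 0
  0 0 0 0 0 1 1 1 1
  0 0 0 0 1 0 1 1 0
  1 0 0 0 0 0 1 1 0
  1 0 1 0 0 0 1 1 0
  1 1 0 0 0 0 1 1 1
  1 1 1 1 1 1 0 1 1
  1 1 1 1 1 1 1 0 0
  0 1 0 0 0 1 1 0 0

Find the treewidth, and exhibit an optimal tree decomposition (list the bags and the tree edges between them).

Each bag holds 4 vertices, so the decomposition has width 3, which upper-bounds the treewidth. For the lower bound, the 4 vertices {1, 4, 7, 8} are pairwise adjacent, and any tree decomposition puts a clique entirely inside one bag — forcing width ≥ 3. Combining the bounds, tw(G) = 3.

Treewidth 3.
Bags: B1 = {1, 4, 7, 8}  B2 = {1, 6, 7, 8}  B3 = {1, 5, 7, 8}  B4 = {2, 6, 7, 8}  B5 = {2, 6, 7, 9}  B6 = {3, 5, 7, 8}
Tree: B1–B2, B1–B3, B2–B4, B4–B5, B3–B6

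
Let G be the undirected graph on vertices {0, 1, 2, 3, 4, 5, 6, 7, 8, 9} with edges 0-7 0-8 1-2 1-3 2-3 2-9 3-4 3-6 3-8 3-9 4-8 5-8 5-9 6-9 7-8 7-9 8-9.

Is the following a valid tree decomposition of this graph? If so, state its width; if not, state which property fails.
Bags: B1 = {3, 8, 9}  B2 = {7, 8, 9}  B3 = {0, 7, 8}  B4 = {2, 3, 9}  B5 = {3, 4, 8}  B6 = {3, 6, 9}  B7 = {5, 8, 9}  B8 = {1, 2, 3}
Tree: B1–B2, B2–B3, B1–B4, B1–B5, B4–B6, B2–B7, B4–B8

Checking the three conditions: (i) the bags cover all of {0, 1, 2, 3, 4, 5, 6, 7, 8, 9}; (ii) for each edge, some bag contains both endpoints; (iii) the bags containing any fixed vertex form a subtree. All hold, so the decomposition is valid with width 3 − 1 = 2.

Yes; width 2.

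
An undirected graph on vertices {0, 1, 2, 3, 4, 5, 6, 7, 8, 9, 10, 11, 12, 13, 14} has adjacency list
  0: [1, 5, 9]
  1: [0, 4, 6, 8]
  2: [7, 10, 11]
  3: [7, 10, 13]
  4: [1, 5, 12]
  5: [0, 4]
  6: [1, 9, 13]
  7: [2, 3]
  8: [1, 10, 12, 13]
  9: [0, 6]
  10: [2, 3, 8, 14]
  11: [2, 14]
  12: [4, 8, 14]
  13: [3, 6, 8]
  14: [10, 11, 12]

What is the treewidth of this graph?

A width-3 tree decomposition is:
Bags: B1 = {0, 5, 6, 9}  B2 = {0, 1, 5, 6}  B3 = {1, 4, 5, 6}  B4 = {1, 4, 6, 13}  B5 = {1, 4, 8, 13}  B6 = {4, 8, 12, 13}  B7 = {3, 8, 12, 13}  B8 = {3, 8, 10, 12}  B9 = {3, 10, 12, 14}  B10 = {3, 7, 10, 14}  B11 = {2, 7, 10, 14}  B12 = {2, 7, 11, 14}
Tree: B1–B2, B2–B3, B3–B4, B4–B5, B5–B6, B6–B7, B7–B8, B8–B9, B9–B10, B10–B11, B11–B12
The largest bag has 4 vertices, giving width 3; this decomposition certifies tw(G) ≤ 3. For the lower bound: the 4 vertex sets {0,5,9}, {6}, {1}, {4,8,12,13} are disjoint, each induces a connected subgraph, and every pair is joined by at least one edge of G. Contracting each set to a single vertex therefore yields K_{4} as a minor, and since treewidth is minor-monotone, tw(G) ≥ tw(K_{4}) = 3. Therefore the treewidth is 3.

3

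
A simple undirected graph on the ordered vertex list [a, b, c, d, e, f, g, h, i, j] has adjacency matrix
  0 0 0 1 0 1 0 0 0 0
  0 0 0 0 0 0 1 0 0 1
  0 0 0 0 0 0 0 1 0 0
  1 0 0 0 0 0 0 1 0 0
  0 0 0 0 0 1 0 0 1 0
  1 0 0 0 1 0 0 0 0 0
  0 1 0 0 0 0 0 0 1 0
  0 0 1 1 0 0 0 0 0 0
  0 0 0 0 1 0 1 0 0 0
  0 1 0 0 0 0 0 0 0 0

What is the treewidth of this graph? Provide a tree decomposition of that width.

Treewidth 1.
Bags: B1 = {c, h}  B2 = {d, h}  B3 = {a, d}  B4 = {a, f}  B5 = {e, f}  B6 = {e, i}  B7 = {g, i}  B8 = {b, g}  B9 = {b, j}
Tree: B1–B2, B2–B3, B3–B4, B4–B5, B5–B6, B6–B7, B7–B8, B8–B9

Every bag has size at most 2, so the width is 2 − 1 = 1 and tw(G) ≤ 1. Since G has at least one edge (e.g. c–h), it is not an edgeless graph, so tw(G) ≥ 1. The upper and lower bounds meet at 1, so that is the treewidth.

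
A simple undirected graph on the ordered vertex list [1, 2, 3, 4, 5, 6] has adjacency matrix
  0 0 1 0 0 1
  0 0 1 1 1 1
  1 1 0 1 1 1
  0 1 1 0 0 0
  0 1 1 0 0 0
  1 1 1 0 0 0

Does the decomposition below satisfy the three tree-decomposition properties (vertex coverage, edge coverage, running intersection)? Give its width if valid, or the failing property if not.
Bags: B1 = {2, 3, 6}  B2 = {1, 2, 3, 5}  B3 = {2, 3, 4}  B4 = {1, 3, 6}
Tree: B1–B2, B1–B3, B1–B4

A tree decomposition must satisfy three properties: every vertex lies in some bag; for every edge, both endpoints lie together in some bag; and for every vertex, the bags containing it form a connected subtree. Here bags containing vertex 1 are not connected in the tree, so the decomposition is invalid.

No — bags containing vertex 1 are not connected in the tree.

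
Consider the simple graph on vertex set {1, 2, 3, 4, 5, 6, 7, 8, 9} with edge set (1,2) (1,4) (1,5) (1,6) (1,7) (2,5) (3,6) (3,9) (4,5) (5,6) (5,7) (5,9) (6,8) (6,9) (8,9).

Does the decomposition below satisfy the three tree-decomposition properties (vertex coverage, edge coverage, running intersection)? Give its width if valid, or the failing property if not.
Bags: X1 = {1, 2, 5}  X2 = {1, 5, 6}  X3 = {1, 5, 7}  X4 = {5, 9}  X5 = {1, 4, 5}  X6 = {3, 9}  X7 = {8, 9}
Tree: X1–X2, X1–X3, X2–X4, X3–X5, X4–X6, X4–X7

No — edge (6,9) lies in no bag.

A tree decomposition must satisfy three properties: every vertex lies in some bag; for every edge, both endpoints lie together in some bag; and for every vertex, the bags containing it form a connected subtree. Here edge (6,9) lies in no bag, so the decomposition is invalid.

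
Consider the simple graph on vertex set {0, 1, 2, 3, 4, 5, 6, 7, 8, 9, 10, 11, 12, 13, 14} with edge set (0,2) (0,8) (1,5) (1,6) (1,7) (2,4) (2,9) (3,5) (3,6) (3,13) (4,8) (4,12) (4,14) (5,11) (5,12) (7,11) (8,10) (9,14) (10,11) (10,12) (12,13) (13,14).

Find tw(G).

A width-3 tree decomposition is:
Bags: B1 = {0, 2, 9, 14}  B2 = {0, 2, 4, 14}  B3 = {0, 4, 8, 14}  B4 = {4, 8, 13, 14}  B5 = {4, 8, 12, 13}  B6 = {8, 10, 12, 13}  B7 = {3, 10, 12, 13}  B8 = {3, 5, 10, 12}  B9 = {3, 5, 10, 11}  B10 = {3, 5, 6, 11}  B11 = {1, 5, 6, 11}  B12 = {1, 6, 7, 11}
Tree: B1–B2, B2–B3, B3–B4, B4–B5, B5–B6, B6–B7, B7–B8, B8–B9, B9–B10, B10–B11, B11–B12
Each bag holds 4 vertices, so the decomposition has width 3, which upper-bounds the treewidth. For the lower bound: the 4 vertex sets {0,2,9}, {14}, {4}, {8,10,12,13} are disjoint, each induces a connected subgraph, and every pair is joined by at least one edge of G. Contracting each set to a single vertex therefore yields K_{4} as a minor, and since treewidth is minor-monotone, tw(G) ≥ tw(K_{4}) = 3. Hence tw(G) = 3 exactly.

3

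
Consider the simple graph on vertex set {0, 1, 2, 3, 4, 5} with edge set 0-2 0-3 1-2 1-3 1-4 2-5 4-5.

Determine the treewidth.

A width-2 tree decomposition is:
Bags: B1 = {2, 4, 5}  B2 = {1, 2, 4}  B3 = {0, 1, 2}  B4 = {0, 1, 3}
Tree: B1–B2, B2–B3, B3–B4
The largest bag has 3 vertices, giving width 2; this decomposition certifies tw(G) ≤ 2. Since 5–4–1–2–5 is a cycle in G, G is not acyclic. Forests are exactly the graphs of treewidth ≤ 1, so tw(G) ≥ 2. Therefore the treewidth is 2.

2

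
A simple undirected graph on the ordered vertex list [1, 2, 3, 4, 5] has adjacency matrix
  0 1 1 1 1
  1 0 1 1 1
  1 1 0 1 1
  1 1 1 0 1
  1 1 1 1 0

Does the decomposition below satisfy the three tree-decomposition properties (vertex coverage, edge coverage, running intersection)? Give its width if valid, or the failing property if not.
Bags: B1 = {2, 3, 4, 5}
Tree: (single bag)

A tree decomposition must satisfy three properties: every vertex lies in some bag; for every edge, both endpoints lie together in some bag; and for every vertex, the bags containing it form a connected subtree. Here vertex 1 appears in no bag, so the decomposition is invalid.

No — vertex 1 appears in no bag.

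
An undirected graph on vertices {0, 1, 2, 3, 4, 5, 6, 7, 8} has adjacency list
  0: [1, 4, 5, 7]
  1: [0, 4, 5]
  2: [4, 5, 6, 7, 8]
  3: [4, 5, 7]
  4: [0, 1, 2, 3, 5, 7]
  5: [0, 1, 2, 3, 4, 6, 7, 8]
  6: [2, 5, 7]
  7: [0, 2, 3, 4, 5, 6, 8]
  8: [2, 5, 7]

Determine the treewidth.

A width-3 tree decomposition is:
Bags: B1 = {0, 4, 5, 7}  B2 = {3, 4, 5, 7}  B3 = {2, 4, 5, 7}  B4 = {2, 5, 6, 7}  B5 = {0, 1, 4, 5}  B6 = {2, 5, 7, 8}
Tree: B1–B2, B2–B3, B3–B4, B1–B5, B4–B6
Every bag has size at most 4, so the width is 4 − 1 = 3 and tw(G) ≤ 3. For the lower bound, the 4 vertices {0, 1, 4, 5} are pairwise adjacent, and any tree decomposition puts a clique entirely inside one bag — forcing width ≥ 3. Combining the bounds, tw(G) = 3.

3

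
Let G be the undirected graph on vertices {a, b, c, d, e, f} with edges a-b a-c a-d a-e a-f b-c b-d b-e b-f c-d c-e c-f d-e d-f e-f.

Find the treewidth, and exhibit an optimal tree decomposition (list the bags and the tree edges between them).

With just one bag of size 6, the width is 6 − 1 = 5, so tw(G) ≤ 5. On the other hand G contains the 6-clique {a, b, c, d, e, f}. A clique must lie in a single bag of any decomposition, so no decomposition can have width below 5. Combining the bounds, tw(G) = 5.

Treewidth 5.
Bags: B1 = {a, b, c, d, e, f}
Tree: (single bag)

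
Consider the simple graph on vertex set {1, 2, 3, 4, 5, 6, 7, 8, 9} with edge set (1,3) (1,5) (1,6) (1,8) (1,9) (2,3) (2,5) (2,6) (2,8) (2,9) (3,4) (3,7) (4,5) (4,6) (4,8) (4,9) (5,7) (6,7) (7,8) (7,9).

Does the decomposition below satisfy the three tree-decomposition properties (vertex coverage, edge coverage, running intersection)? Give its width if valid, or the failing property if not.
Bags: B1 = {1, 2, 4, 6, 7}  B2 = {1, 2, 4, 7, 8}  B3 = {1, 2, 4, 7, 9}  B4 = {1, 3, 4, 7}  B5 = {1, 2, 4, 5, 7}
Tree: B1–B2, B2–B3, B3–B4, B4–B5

A tree decomposition must satisfy three properties: every vertex lies in some bag; for every edge, both endpoints lie together in some bag; and for every vertex, the bags containing it form a connected subtree. Here edge (2,3) lies in no bag, so the decomposition is invalid.

No — edge (2,3) lies in no bag.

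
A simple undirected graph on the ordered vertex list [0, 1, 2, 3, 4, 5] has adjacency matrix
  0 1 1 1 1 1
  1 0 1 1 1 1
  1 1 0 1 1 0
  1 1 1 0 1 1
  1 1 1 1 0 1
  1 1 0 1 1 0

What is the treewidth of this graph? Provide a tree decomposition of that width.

Every bag has size at most 5, so the width is 5 − 1 = 4 and tw(G) ≤ 4. For the lower bound, the 5 vertices {0, 1, 2, 3, 4} are pairwise adjacent, and any tree decomposition puts a clique entirely inside one bag — forcing width ≥ 4. The upper and lower bounds meet at 4, so that is the treewidth.

Treewidth 4.
One optimal decomposition is:
Bags: B1 = {0, 1, 3, 4, 5}  B2 = {0, 1, 2, 3, 4}
Tree: B1–B2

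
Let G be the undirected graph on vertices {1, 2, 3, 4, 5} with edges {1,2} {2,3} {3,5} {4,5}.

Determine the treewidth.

1

A width-1 tree decomposition is:
Bags: B1 = {4, 5}  B2 = {3, 5}  B3 = {2, 3}  B4 = {1, 2}
Tree: B1–B2, B2–B3, B3–B4
Every bag has size at most 2, so the width is 2 − 1 = 1 and tw(G) ≤ 1. Since G has at least one edge (e.g. 4–5), it is not an edgeless graph, so tw(G) ≥ 1. The upper and lower bounds meet at 1, so that is the treewidth.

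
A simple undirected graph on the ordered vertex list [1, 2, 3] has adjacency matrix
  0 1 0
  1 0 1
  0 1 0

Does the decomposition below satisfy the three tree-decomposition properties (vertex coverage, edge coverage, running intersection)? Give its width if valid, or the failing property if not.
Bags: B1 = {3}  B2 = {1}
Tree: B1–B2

A tree decomposition must satisfy three properties: every vertex lies in some bag; for every edge, both endpoints lie together in some bag; and for every vertex, the bags containing it form a connected subtree. Here vertex 2 appears in no bag, so the decomposition is invalid.

No — vertex 2 appears in no bag.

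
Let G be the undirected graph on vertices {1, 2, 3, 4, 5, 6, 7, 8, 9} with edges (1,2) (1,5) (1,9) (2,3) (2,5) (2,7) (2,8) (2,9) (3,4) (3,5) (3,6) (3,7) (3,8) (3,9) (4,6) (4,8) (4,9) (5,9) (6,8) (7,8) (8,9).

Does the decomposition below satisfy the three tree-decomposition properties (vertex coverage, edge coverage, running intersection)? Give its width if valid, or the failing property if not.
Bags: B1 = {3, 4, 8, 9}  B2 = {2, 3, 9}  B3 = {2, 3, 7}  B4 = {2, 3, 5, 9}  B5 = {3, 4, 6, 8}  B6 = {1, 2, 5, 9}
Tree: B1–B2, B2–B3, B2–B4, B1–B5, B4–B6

No — edge (8,2) lies in no bag.

A tree decomposition must satisfy three properties: every vertex lies in some bag; for every edge, both endpoints lie together in some bag; and for every vertex, the bags containing it form a connected subtree. Here edge (8,2) lies in no bag, so the decomposition is invalid.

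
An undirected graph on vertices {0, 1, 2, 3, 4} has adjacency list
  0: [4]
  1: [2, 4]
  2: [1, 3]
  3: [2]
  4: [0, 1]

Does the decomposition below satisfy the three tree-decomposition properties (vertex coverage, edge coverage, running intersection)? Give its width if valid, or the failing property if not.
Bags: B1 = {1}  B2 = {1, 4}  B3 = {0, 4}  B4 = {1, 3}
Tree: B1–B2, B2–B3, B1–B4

A tree decomposition must satisfy three properties: every vertex lies in some bag; for every edge, both endpoints lie together in some bag; and for every vertex, the bags containing it form a connected subtree. Here vertex 2 appears in no bag, so the decomposition is invalid.

No — vertex 2 appears in no bag.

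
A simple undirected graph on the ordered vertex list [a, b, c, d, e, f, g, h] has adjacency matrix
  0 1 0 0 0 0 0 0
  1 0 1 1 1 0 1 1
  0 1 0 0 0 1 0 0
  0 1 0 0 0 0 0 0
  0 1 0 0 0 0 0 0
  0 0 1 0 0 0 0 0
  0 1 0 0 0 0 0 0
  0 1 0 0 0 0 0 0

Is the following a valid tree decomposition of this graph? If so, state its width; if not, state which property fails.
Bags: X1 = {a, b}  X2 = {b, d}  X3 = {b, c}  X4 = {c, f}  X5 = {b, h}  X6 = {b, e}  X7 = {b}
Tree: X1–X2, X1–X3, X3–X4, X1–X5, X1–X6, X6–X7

No — vertex g appears in no bag.

A tree decomposition must satisfy three properties: every vertex lies in some bag; for every edge, both endpoints lie together in some bag; and for every vertex, the bags containing it form a connected subtree. Here vertex g appears in no bag, so the decomposition is invalid.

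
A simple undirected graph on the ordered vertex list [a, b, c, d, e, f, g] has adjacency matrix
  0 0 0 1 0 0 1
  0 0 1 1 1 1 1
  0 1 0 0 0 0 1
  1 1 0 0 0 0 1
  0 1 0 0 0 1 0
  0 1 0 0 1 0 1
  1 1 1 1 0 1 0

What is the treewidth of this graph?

2

A width-2 tree decomposition is:
Bags: B1 = {a, d, g}  B2 = {b, d, g}  B3 = {b, f, g}  B4 = {b, e, f}  B5 = {b, c, g}
Tree: B1–B2, B2–B3, B3–B4, B2–B5
Every bag has size at most 3, so the width is 3 − 1 = 2 and tw(G) ≤ 2. For the lower bound, the 3 vertices {a, d, g} are pairwise adjacent, and any tree decomposition puts a clique entirely inside one bag — forcing width ≥ 2. Therefore the treewidth is 2.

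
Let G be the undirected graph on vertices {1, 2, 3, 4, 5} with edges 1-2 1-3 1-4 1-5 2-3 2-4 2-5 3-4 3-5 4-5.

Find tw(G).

A width-4 tree decomposition is:
Bags: B1 = {1, 2, 3, 4, 5}
Tree: (single bag)
With just one bag of size 5, the width is 5 − 1 = 4, so tw(G) ≤ 4. Conversely, {1, 2, 3, 4, 5} is a clique of size 5, and the vertices of any clique must share a bag in every tree decomposition; so some bag has ≥ 5 vertices and tw(G) ≥ 4. The upper and lower bounds meet at 4, so that is the treewidth.

4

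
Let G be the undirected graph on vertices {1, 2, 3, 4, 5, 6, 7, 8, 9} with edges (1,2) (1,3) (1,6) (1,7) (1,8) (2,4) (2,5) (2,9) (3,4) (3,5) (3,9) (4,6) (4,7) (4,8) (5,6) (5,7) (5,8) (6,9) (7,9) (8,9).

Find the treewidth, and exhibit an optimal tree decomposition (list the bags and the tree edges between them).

Each bag holds 5 vertices, so the decomposition has width 4, which upper-bounds the treewidth. For the lower bound: the 5 vertex sets {1,8}, {2,9}, {3,4}, {5}, {6} are disjoint, each induces a connected subgraph, and every pair is joined by at least one edge of G. Contracting each set to a single vertex therefore yields K_{5} as a minor, and since treewidth is minor-monotone, tw(G) ≥ tw(K_{5}) = 4. Hence tw(G) = 4 exactly.

Treewidth 4.
Bags: B1 = {1, 4, 5, 8, 9}  B2 = {1, 2, 4, 5, 9}  B3 = {1, 3, 4, 5, 9}  B4 = {1, 4, 5, 6, 9}  B5 = {1, 4, 5, 7, 9}
Tree: B1–B2, B2–B3, B3–B4, B4–B5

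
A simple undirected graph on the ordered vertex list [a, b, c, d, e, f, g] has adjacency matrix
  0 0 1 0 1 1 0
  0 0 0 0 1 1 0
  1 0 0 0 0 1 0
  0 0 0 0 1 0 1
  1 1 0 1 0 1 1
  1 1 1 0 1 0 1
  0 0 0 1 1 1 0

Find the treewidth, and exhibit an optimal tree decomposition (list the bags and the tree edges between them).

Every bag has size at most 3, so the width is 3 − 1 = 2 and tw(G) ≤ 2. On the other hand G contains the 3-clique {d, e, g}. A clique must lie in a single bag of any decomposition, so no decomposition can have width below 2. Therefore the treewidth is 2.

Treewidth 2.
Bags: B1 = {a, e, f}  B2 = {e, f, g}  B3 = {d, e, g}  B4 = {a, c, f}  B5 = {b, e, f}
Tree: B1–B2, B2–B3, B1–B4, B2–B5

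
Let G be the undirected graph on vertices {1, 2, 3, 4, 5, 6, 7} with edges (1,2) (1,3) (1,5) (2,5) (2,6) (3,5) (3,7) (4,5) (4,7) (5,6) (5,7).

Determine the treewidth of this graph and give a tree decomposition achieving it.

Each bag holds 3 vertices, so the decomposition has width 2, which upper-bounds the treewidth. On the other hand G contains the 3-clique {1, 2, 5}. A clique must lie in a single bag of any decomposition, so no decomposition can have width below 2. Combining the bounds, tw(G) = 2.

Treewidth 2.
One optimal decomposition is:
Bags: B1 = {1, 3, 5}  B2 = {1, 2, 5}  B3 = {3, 5, 7}  B4 = {2, 5, 6}  B5 = {4, 5, 7}
Tree: B1–B2, B1–B3, B2–B4, B3–B5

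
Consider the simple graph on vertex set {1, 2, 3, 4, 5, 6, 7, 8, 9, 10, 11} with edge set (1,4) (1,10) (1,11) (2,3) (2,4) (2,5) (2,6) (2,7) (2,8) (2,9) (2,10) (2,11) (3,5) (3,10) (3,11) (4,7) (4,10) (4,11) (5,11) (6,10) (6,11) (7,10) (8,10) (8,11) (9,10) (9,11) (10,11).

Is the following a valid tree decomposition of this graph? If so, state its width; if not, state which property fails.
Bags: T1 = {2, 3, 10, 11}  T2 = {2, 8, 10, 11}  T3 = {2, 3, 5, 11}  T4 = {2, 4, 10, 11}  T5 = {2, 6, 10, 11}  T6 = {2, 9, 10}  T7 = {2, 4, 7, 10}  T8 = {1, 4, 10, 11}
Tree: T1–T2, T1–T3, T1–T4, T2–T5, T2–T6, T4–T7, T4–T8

A tree decomposition must satisfy three properties: every vertex lies in some bag; for every edge, both endpoints lie together in some bag; and for every vertex, the bags containing it form a connected subtree. Here edge (11,9) lies in no bag, so the decomposition is invalid.

No — edge (11,9) lies in no bag.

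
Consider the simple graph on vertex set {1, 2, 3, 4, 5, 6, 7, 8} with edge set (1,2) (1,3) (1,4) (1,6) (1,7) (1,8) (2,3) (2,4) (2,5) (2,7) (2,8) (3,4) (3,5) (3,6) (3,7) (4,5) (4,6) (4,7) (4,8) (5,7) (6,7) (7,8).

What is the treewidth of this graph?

4

A width-4 tree decomposition is:
Bags: B1 = {2, 3, 4, 5, 7}  B2 = {1, 2, 3, 4, 7}  B3 = {1, 3, 4, 6, 7}  B4 = {1, 2, 4, 7, 8}
Tree: B1–B2, B2–B3, B2–B4
Each bag holds 5 vertices, so the decomposition has width 4, which upper-bounds the treewidth. Conversely, {1, 2, 4, 7, 8} is a clique of size 5, and the vertices of any clique must share a bag in every tree decomposition; so some bag has ≥ 5 vertices and tw(G) ≥ 4. Therefore the treewidth is 4.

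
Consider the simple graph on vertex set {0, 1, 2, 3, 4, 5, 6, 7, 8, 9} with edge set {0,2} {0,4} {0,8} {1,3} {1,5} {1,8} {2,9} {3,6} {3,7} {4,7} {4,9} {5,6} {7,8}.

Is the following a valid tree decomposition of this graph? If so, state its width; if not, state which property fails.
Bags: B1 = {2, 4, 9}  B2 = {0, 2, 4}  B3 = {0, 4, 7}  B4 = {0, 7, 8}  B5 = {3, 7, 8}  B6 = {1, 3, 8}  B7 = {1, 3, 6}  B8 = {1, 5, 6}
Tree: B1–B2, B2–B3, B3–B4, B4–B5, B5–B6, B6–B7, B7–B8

Every vertex of G appears in some bag (union = {0, 1, 2, 3, 4, 5, 6, 7, 8, 9}); every edge is covered by a bag; and for each vertex v the set of bags containing v is connected in the bag tree. The decomposition is therefore valid. The largest bag has 3 vertices, so the width is 2.

Yes; width 2.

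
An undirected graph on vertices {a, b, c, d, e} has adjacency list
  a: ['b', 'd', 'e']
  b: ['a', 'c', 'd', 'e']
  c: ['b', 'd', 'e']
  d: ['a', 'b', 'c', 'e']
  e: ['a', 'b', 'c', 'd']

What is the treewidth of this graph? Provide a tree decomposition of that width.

Treewidth 3.
One optimal decomposition is:
Bags: B1 = {a, b, d, e}  B2 = {b, c, d, e}
Tree: B1–B2

Each bag holds 4 vertices, so the decomposition has width 3, which upper-bounds the treewidth. For the lower bound, the 4 vertices {b, c, d, e} are pairwise adjacent, and any tree decomposition puts a clique entirely inside one bag — forcing width ≥ 3. Combining the bounds, tw(G) = 3.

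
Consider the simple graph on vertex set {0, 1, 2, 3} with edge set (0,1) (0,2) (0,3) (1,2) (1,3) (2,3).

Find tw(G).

A width-3 tree decomposition is:
Bags: B1 = {0, 1, 2, 3}
Tree: (single bag)
With just one bag of size 4, the width is 4 − 1 = 3, so tw(G) ≤ 3. For the lower bound, the 4 vertices {0, 1, 2, 3} are pairwise adjacent, and any tree decomposition puts a clique entirely inside one bag — forcing width ≥ 3. Combining the bounds, tw(G) = 3.

3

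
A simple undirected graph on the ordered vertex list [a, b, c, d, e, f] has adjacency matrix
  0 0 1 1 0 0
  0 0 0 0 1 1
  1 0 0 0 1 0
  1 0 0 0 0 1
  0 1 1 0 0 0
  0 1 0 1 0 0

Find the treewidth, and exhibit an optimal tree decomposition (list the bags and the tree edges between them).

Each bag holds 3 vertices, so the decomposition has width 2, which upper-bounds the treewidth. The edges b–e–c–a–d–f–b form a cycle, so G is not a tree and its treewidth is at least 2. The upper and lower bounds meet at 2, so that is the treewidth.

Treewidth 2.
One optimal decomposition is:
Bags: B1 = {b, c, e}  B2 = {a, b, c}  B3 = {a, b, d}  B4 = {b, d, f}
Tree: B1–B2, B2–B3, B3–B4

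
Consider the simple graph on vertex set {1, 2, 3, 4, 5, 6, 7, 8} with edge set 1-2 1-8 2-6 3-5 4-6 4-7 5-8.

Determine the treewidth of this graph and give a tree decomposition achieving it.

Treewidth 1.
Bags: B1 = {3, 5}  B2 = {5, 8}  B3 = {1, 8}  B4 = {1, 2}  B5 = {2, 6}  B6 = {4, 6}  B7 = {4, 7}
Tree: B1–B2, B2–B3, B3–B4, B4–B5, B5–B6, B6–B7

Each bag holds 2 vertices, so the decomposition has width 1, which upper-bounds the treewidth. G has an edge, so its treewidth is at least 1. Combining the bounds, tw(G) = 1.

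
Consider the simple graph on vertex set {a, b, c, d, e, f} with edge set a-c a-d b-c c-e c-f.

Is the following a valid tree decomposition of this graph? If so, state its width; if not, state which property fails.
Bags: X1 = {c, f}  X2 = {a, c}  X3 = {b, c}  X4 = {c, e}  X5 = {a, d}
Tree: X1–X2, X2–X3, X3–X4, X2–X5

Checking the three conditions: (i) the bags cover all of {a, b, c, d, e, f}; (ii) for each edge, some bag contains both endpoints; (iii) the bags containing any fixed vertex form a subtree. All hold, so the decomposition is valid with width 2 − 1 = 1.

Yes; width 1.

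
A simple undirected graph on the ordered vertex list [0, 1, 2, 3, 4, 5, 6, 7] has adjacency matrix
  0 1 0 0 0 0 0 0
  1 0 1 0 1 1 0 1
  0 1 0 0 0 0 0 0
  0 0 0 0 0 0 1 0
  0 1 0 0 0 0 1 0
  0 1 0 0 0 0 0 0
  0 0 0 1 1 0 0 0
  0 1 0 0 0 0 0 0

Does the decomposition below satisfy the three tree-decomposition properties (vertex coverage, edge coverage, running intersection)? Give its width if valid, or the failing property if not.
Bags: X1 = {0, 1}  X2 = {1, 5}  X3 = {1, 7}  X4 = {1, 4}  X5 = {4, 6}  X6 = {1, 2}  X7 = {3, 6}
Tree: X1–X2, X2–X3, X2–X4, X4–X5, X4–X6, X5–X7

Checking the three conditions: (i) the bags cover all of {0, 1, 2, 3, 4, 5, 6, 7}; (ii) for each edge, some bag contains both endpoints; (iii) the bags containing any fixed vertex form a subtree. All hold, so the decomposition is valid with width 2 − 1 = 1.

Yes; width 1.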